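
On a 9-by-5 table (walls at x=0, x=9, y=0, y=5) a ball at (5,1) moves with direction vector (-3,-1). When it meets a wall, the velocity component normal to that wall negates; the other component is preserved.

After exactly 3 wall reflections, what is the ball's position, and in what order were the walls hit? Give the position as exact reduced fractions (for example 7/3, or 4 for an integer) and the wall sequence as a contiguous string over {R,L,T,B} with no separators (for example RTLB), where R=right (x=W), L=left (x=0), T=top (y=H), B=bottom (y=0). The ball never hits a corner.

Final position: (9,11/3)
Wall sequence: BLR

1. t=1 → B at (2,0); v=(-3,1)
2. t=2/3 → L at (0,2/3); v=(3,1)
3. t=3 → R at (9,11/3); v=(-3,1)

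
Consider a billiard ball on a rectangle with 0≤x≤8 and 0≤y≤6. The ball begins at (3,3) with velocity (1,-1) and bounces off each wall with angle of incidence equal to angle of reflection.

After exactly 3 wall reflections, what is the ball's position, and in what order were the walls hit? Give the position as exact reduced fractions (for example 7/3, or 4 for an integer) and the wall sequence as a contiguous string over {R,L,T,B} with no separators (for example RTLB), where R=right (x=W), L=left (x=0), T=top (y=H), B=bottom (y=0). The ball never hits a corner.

1. t=3 → B at (6,0); v=(1,1)
2. t=2 → R at (8,2); v=(-1,1)
3. t=4 → T at (4,6); v=(-1,-1)

Final position: (4,6)
Wall sequence: BRT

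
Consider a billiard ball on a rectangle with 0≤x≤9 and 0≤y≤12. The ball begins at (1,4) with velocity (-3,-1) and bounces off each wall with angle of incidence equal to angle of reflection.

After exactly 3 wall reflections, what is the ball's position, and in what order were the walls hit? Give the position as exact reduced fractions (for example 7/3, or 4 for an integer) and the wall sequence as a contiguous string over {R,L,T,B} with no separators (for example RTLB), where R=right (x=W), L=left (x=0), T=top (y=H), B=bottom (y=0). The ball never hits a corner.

1. t=1/3 → L at (0,11/3); v=(3,-1)
2. t=3 → R at (9,2/3); v=(-3,-1)
3. t=2/3 → B at (7,0); v=(-3,1)

Final position: (7,0)
Wall sequence: LRB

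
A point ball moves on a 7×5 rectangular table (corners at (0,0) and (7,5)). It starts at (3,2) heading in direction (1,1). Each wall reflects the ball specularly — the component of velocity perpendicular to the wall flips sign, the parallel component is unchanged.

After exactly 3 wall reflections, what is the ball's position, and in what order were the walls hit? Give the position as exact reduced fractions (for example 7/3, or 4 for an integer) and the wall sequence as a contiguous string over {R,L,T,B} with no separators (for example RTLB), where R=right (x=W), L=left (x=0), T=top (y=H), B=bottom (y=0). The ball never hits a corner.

Final position: (3,0)
Wall sequence: TRB

1. t=3 → T at (6,5); v=(1,-1)
2. t=1 → R at (7,4); v=(-1,-1)
3. t=4 → B at (3,0); v=(-1,1)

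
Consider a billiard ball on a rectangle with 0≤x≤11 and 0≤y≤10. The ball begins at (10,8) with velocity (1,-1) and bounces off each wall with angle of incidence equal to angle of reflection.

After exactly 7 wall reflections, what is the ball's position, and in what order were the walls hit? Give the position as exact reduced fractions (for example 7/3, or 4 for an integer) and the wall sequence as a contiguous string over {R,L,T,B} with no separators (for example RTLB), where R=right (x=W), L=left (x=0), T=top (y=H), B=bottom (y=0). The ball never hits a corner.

1. t=1 → R at (11,7); v=(-1,-1)
2. t=7 → B at (4,0); v=(-1,1)
3. t=4 → L at (0,4); v=(1,1)
4. t=6 → T at (6,10); v=(1,-1)
5. t=5 → R at (11,5); v=(-1,-1)
6. t=5 → B at (6,0); v=(-1,1)
7. t=6 → L at (0,6); v=(1,1)

Final position: (0,6)
Wall sequence: RBLTRBL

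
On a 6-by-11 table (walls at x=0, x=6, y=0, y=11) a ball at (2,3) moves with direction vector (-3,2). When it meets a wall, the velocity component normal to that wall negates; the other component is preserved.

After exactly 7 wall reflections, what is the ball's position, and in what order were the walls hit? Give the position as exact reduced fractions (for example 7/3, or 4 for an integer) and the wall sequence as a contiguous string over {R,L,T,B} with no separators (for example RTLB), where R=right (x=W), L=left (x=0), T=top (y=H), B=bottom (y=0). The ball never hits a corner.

Final position: (5/2,0)
Wall sequence: LRTLRLB

1. t=2/3 → L at (0,13/3); v=(3,2)
2. t=2 → R at (6,25/3); v=(-3,2)
3. t=4/3 → T at (2,11); v=(-3,-2)
4. t=2/3 → L at (0,29/3); v=(3,-2)
5. t=2 → R at (6,17/3); v=(-3,-2)
6. t=2 → L at (0,5/3); v=(3,-2)
7. t=5/6 → B at (5/2,0); v=(3,2)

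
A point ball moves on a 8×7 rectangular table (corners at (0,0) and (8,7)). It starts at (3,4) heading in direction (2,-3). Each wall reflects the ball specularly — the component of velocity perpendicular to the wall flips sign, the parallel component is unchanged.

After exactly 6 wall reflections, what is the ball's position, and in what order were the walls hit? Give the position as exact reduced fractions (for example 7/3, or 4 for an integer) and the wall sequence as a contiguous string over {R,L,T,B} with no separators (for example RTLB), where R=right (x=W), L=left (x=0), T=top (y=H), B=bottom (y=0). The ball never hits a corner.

1. t=4/3 → B at (17/3,0); v=(2,3)
2. t=7/6 → R at (8,7/2); v=(-2,3)
3. t=7/6 → T at (17/3,7); v=(-2,-3)
4. t=7/3 → B at (1,0); v=(-2,3)
5. t=1/2 → L at (0,3/2); v=(2,3)
6. t=11/6 → T at (11/3,7); v=(2,-3)

Final position: (11/3,7)
Wall sequence: BRTBLT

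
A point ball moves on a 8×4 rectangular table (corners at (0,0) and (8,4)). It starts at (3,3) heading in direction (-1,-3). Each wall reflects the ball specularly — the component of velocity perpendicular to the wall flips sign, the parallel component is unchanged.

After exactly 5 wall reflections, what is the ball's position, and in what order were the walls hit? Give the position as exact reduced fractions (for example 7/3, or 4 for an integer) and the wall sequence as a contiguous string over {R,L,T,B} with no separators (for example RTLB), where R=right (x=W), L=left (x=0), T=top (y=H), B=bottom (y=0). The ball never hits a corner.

Final position: (2,4)
Wall sequence: BTLBT

1. t=1 → B at (2,0); v=(-1,3)
2. t=4/3 → T at (2/3,4); v=(-1,-3)
3. t=2/3 → L at (0,2); v=(1,-3)
4. t=2/3 → B at (2/3,0); v=(1,3)
5. t=4/3 → T at (2,4); v=(1,-3)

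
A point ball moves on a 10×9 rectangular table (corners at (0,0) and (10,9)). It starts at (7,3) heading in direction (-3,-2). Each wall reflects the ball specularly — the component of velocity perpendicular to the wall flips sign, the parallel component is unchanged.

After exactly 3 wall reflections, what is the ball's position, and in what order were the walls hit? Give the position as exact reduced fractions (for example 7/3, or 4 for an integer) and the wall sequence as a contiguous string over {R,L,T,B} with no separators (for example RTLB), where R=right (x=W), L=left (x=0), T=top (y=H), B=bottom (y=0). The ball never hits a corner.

1. t=3/2 → B at (5/2,0); v=(-3,2)
2. t=5/6 → L at (0,5/3); v=(3,2)
3. t=10/3 → R at (10,25/3); v=(-3,2)

Final position: (10,25/3)
Wall sequence: BLR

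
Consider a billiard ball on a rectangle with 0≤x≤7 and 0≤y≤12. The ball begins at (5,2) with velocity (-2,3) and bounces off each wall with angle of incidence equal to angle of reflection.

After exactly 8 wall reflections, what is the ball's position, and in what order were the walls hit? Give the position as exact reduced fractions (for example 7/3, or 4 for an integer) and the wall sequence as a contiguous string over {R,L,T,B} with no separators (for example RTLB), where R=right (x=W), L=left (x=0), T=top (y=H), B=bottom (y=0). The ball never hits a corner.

Final position: (7/3,0)
Wall sequence: LTRBLTRB

1. t=5/2 → L at (0,19/2); v=(2,3)
2. t=5/6 → T at (5/3,12); v=(2,-3)
3. t=8/3 → R at (7,4); v=(-2,-3)
4. t=4/3 → B at (13/3,0); v=(-2,3)
5. t=13/6 → L at (0,13/2); v=(2,3)
6. t=11/6 → T at (11/3,12); v=(2,-3)
7. t=5/3 → R at (7,7); v=(-2,-3)
8. t=7/3 → B at (7/3,0); v=(-2,3)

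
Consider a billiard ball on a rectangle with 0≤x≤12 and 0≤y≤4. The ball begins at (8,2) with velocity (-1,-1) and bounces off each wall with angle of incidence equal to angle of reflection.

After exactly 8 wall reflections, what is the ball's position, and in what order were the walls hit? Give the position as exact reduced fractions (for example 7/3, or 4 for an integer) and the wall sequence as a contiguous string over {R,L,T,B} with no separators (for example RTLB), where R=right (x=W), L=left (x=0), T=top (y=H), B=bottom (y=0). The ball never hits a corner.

Final position: (10,4)
Wall sequence: BTLBTBRT

1. t=2 → B at (6,0); v=(-1,1)
2. t=4 → T at (2,4); v=(-1,-1)
3. t=2 → L at (0,2); v=(1,-1)
4. t=2 → B at (2,0); v=(1,1)
5. t=4 → T at (6,4); v=(1,-1)
6. t=4 → B at (10,0); v=(1,1)
7. t=2 → R at (12,2); v=(-1,1)
8. t=2 → T at (10,4); v=(-1,-1)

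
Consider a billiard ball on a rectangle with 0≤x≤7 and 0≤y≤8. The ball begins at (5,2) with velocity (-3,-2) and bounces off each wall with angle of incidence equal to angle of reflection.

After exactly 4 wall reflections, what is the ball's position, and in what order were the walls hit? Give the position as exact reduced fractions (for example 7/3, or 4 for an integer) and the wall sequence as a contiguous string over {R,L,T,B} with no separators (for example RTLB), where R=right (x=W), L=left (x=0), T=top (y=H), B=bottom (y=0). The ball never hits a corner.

1. t=1 → B at (2,0); v=(-3,2)
2. t=2/3 → L at (0,4/3); v=(3,2)
3. t=7/3 → R at (7,6); v=(-3,2)
4. t=1 → T at (4,8); v=(-3,-2)

Final position: (4,8)
Wall sequence: BLRT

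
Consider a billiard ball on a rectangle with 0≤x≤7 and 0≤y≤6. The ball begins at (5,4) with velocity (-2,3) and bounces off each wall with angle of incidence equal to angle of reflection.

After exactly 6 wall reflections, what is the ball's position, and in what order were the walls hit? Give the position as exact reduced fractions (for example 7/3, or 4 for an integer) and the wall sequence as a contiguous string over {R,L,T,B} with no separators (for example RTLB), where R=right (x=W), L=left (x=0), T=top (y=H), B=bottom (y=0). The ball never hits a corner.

1. t=2/3 → T at (11/3,6); v=(-2,-3)
2. t=11/6 → L at (0,1/2); v=(2,-3)
3. t=1/6 → B at (1/3,0); v=(2,3)
4. t=2 → T at (13/3,6); v=(2,-3)
5. t=4/3 → R at (7,2); v=(-2,-3)
6. t=2/3 → B at (17/3,0); v=(-2,3)

Final position: (17/3,0)
Wall sequence: TLBTRB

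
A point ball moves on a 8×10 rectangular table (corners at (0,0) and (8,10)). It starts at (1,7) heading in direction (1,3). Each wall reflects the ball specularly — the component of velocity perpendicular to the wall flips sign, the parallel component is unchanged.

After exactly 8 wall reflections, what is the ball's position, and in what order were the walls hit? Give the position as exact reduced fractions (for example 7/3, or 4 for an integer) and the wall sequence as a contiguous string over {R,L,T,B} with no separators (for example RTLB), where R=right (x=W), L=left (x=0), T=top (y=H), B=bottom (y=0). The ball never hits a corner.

1. t=1 → T at (2,10); v=(1,-3)
2. t=10/3 → B at (16/3,0); v=(1,3)
3. t=8/3 → R at (8,8); v=(-1,3)
4. t=2/3 → T at (22/3,10); v=(-1,-3)
5. t=10/3 → B at (4,0); v=(-1,3)
6. t=10/3 → T at (2/3,10); v=(-1,-3)
7. t=2/3 → L at (0,8); v=(1,-3)
8. t=8/3 → B at (8/3,0); v=(1,3)

Final position: (8/3,0)
Wall sequence: TBRTBTLB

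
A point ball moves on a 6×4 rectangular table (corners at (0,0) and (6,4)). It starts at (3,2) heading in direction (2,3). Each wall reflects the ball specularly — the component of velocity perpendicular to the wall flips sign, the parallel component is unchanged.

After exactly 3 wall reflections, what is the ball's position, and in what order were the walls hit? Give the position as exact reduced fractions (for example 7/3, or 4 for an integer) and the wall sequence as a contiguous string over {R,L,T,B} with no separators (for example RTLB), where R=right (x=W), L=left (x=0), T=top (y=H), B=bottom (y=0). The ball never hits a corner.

Final position: (5,0)
Wall sequence: TRB

1. t=2/3 → T at (13/3,4); v=(2,-3)
2. t=5/6 → R at (6,3/2); v=(-2,-3)
3. t=1/2 → B at (5,0); v=(-2,3)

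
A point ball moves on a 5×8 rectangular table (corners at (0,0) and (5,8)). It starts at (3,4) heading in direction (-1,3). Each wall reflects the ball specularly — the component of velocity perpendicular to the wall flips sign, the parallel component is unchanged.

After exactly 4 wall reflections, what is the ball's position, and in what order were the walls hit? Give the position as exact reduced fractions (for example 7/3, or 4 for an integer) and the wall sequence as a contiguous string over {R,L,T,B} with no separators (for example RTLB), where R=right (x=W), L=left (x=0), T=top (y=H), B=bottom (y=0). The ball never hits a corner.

Final position: (11/3,8)
Wall sequence: TLBT

1. t=4/3 → T at (5/3,8); v=(-1,-3)
2. t=5/3 → L at (0,3); v=(1,-3)
3. t=1 → B at (1,0); v=(1,3)
4. t=8/3 → T at (11/3,8); v=(1,-3)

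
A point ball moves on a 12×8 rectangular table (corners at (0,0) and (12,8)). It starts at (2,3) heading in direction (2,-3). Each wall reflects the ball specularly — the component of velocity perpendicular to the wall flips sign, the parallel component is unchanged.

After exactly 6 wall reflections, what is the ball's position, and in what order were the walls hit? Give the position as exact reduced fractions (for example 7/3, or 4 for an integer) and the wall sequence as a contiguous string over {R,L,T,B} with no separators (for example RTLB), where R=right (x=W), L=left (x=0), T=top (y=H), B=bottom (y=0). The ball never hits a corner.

1. t=1 → B at (4,0); v=(2,3)
2. t=8/3 → T at (28/3,8); v=(2,-3)
3. t=4/3 → R at (12,4); v=(-2,-3)
4. t=4/3 → B at (28/3,0); v=(-2,3)
5. t=8/3 → T at (4,8); v=(-2,-3)
6. t=2 → L at (0,2); v=(2,-3)

Final position: (0,2)
Wall sequence: BTRBTL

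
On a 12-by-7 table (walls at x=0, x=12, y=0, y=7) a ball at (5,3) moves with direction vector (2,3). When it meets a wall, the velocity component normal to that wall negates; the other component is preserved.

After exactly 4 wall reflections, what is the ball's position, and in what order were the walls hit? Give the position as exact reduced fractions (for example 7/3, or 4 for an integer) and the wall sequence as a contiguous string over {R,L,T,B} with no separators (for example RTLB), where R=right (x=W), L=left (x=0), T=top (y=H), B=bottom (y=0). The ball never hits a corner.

1. t=4/3 → T at (23/3,7); v=(2,-3)
2. t=13/6 → R at (12,1/2); v=(-2,-3)
3. t=1/6 → B at (35/3,0); v=(-2,3)
4. t=7/3 → T at (7,7); v=(-2,-3)

Final position: (7,7)
Wall sequence: TRBT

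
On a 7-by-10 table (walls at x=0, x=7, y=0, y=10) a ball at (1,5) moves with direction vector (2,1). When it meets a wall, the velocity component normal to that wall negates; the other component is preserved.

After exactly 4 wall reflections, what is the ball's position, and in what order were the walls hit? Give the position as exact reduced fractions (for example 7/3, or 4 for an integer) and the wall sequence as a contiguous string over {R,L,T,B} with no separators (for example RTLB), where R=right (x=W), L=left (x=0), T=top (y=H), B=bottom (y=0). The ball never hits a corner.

1. t=3 → R at (7,8); v=(-2,1)
2. t=2 → T at (3,10); v=(-2,-1)
3. t=3/2 → L at (0,17/2); v=(2,-1)
4. t=7/2 → R at (7,5); v=(-2,-1)

Final position: (7,5)
Wall sequence: RTLR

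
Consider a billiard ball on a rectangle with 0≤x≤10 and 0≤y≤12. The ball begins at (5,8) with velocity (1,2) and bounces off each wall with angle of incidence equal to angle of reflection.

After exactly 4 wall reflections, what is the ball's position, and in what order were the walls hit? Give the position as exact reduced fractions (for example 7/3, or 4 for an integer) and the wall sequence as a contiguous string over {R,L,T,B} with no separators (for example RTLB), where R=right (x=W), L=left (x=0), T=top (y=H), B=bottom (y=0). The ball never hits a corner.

1. t=2 → T at (7,12); v=(1,-2)
2. t=3 → R at (10,6); v=(-1,-2)
3. t=3 → B at (7,0); v=(-1,2)
4. t=6 → T at (1,12); v=(-1,-2)

Final position: (1,12)
Wall sequence: TRBT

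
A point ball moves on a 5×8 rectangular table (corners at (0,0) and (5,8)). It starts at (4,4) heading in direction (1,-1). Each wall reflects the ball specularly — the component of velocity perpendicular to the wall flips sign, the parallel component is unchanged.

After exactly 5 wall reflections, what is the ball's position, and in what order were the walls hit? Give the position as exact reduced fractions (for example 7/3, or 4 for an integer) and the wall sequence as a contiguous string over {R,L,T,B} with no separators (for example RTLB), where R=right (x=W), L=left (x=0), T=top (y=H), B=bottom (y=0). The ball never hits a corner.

Final position: (4,8)
Wall sequence: RBLRT

1. t=1 → R at (5,3); v=(-1,-1)
2. t=3 → B at (2,0); v=(-1,1)
3. t=2 → L at (0,2); v=(1,1)
4. t=5 → R at (5,7); v=(-1,1)
5. t=1 → T at (4,8); v=(-1,-1)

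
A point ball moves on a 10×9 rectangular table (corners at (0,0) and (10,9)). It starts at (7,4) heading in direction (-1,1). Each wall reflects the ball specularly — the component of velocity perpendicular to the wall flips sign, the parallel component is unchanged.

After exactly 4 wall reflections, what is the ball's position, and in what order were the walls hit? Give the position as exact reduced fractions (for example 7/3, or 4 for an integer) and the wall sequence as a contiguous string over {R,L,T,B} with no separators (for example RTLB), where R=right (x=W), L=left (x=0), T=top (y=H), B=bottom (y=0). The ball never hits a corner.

1. t=5 → T at (2,9); v=(-1,-1)
2. t=2 → L at (0,7); v=(1,-1)
3. t=7 → B at (7,0); v=(1,1)
4. t=3 → R at (10,3); v=(-1,1)

Final position: (10,3)
Wall sequence: TLBR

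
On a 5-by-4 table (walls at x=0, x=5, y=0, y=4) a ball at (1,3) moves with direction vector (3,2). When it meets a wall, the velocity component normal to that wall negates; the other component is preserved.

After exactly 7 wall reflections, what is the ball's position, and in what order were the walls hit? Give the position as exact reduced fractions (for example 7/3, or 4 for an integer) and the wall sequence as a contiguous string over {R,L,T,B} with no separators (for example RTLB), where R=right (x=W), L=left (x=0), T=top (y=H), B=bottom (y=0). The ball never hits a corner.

1. t=1/2 → T at (5/2,4); v=(3,-2)
2. t=5/6 → R at (5,7/3); v=(-3,-2)
3. t=7/6 → B at (3/2,0); v=(-3,2)
4. t=1/2 → L at (0,1); v=(3,2)
5. t=3/2 → T at (9/2,4); v=(3,-2)
6. t=1/6 → R at (5,11/3); v=(-3,-2)
7. t=5/3 → L at (0,1/3); v=(3,-2)

Final position: (0,1/3)
Wall sequence: TRBLTRL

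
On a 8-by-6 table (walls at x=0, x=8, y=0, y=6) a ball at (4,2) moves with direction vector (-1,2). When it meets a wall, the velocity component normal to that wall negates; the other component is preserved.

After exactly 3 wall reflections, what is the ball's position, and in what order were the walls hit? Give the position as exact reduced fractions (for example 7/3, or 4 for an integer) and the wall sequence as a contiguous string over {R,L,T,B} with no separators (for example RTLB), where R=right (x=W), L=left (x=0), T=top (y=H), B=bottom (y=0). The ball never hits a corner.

1. t=2 → T at (2,6); v=(-1,-2)
2. t=2 → L at (0,2); v=(1,-2)
3. t=1 → B at (1,0); v=(1,2)

Final position: (1,0)
Wall sequence: TLB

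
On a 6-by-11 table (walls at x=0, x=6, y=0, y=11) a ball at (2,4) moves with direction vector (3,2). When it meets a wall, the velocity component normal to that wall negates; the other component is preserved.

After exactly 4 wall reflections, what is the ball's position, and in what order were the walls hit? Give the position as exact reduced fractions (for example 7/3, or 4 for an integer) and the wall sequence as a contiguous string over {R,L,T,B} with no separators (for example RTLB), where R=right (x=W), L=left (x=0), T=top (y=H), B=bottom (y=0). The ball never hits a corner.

1. t=4/3 → R at (6,20/3); v=(-3,2)
2. t=2 → L at (0,32/3); v=(3,2)
3. t=1/6 → T at (1/2,11); v=(3,-2)
4. t=11/6 → R at (6,22/3); v=(-3,-2)

Final position: (6,22/3)
Wall sequence: RLTR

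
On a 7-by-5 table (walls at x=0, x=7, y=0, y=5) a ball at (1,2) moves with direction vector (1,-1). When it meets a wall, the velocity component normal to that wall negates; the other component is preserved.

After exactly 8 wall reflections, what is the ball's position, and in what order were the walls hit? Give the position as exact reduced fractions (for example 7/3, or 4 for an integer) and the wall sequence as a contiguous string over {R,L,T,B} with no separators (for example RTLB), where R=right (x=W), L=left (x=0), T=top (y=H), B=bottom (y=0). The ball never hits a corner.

Final position: (5,0)
Wall sequence: BRTBLTRB

1. t=2 → B at (3,0); v=(1,1)
2. t=4 → R at (7,4); v=(-1,1)
3. t=1 → T at (6,5); v=(-1,-1)
4. t=5 → B at (1,0); v=(-1,1)
5. t=1 → L at (0,1); v=(1,1)
6. t=4 → T at (4,5); v=(1,-1)
7. t=3 → R at (7,2); v=(-1,-1)
8. t=2 → B at (5,0); v=(-1,1)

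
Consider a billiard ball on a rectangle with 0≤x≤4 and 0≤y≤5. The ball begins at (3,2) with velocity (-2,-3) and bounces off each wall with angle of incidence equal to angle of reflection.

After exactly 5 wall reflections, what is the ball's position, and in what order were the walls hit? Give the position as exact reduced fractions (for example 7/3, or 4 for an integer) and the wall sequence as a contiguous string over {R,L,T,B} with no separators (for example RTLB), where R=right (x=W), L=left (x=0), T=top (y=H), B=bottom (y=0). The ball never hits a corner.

1. t=2/3 → B at (5/3,0); v=(-2,3)
2. t=5/6 → L at (0,5/2); v=(2,3)
3. t=5/6 → T at (5/3,5); v=(2,-3)
4. t=7/6 → R at (4,3/2); v=(-2,-3)
5. t=1/2 → B at (3,0); v=(-2,3)

Final position: (3,0)
Wall sequence: BLTRB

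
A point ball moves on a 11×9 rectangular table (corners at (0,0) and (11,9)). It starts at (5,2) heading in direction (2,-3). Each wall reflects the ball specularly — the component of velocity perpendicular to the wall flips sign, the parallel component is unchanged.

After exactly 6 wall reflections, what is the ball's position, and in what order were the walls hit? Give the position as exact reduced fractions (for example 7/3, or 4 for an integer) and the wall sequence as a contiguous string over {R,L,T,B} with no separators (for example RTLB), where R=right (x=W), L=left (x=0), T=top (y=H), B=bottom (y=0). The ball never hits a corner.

1. t=2/3 → B at (19/3,0); v=(2,3)
2. t=7/3 → R at (11,7); v=(-2,3)
3. t=2/3 → T at (29/3,9); v=(-2,-3)
4. t=3 → B at (11/3,0); v=(-2,3)
5. t=11/6 → L at (0,11/2); v=(2,3)
6. t=7/6 → T at (7/3,9); v=(2,-3)

Final position: (7/3,9)
Wall sequence: BRTBLT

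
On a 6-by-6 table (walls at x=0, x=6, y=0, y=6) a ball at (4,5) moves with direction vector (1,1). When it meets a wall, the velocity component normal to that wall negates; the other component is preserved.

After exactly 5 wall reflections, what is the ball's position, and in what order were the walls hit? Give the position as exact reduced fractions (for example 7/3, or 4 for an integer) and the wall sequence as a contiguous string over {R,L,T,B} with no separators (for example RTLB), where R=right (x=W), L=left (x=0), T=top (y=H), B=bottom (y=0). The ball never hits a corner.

1. t=1 → T at (5,6); v=(1,-1)
2. t=1 → R at (6,5); v=(-1,-1)
3. t=5 → B at (1,0); v=(-1,1)
4. t=1 → L at (0,1); v=(1,1)
5. t=5 → T at (5,6); v=(1,-1)

Final position: (5,6)
Wall sequence: TRBLT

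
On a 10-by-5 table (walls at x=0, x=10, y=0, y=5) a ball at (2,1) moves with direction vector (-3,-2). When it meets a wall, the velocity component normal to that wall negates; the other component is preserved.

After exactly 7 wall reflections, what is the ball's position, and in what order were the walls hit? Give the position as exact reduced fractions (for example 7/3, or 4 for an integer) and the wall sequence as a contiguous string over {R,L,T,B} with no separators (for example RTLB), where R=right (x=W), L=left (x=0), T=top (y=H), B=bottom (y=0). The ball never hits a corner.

1. t=1/2 → B at (1/2,0); v=(-3,2)
2. t=1/6 → L at (0,1/3); v=(3,2)
3. t=7/3 → T at (7,5); v=(3,-2)
4. t=1 → R at (10,3); v=(-3,-2)
5. t=3/2 → B at (11/2,0); v=(-3,2)
6. t=11/6 → L at (0,11/3); v=(3,2)
7. t=2/3 → T at (2,5); v=(3,-2)

Final position: (2,5)
Wall sequence: BLTRBLT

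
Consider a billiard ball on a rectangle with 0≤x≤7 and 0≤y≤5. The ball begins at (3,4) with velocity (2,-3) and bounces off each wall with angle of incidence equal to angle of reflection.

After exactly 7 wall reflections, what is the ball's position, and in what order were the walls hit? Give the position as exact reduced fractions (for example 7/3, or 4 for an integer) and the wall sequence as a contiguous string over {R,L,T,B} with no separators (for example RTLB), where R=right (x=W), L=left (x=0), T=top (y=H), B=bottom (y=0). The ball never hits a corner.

1. t=4/3 → B at (17/3,0); v=(2,3)
2. t=2/3 → R at (7,2); v=(-2,3)
3. t=1 → T at (5,5); v=(-2,-3)
4. t=5/3 → B at (5/3,0); v=(-2,3)
5. t=5/6 → L at (0,5/2); v=(2,3)
6. t=5/6 → T at (5/3,5); v=(2,-3)
7. t=5/3 → B at (5,0); v=(2,3)

Final position: (5,0)
Wall sequence: BRTBLTB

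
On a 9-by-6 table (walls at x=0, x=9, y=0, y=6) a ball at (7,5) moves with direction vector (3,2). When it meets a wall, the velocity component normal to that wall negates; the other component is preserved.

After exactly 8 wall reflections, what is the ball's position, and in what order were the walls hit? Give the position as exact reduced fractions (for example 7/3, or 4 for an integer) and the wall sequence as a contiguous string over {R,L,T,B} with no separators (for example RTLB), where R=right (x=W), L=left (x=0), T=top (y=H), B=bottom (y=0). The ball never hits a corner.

1. t=1/2 → T at (17/2,6); v=(3,-2)
2. t=1/6 → R at (9,17/3); v=(-3,-2)
3. t=17/6 → B at (1/2,0); v=(-3,2)
4. t=1/6 → L at (0,1/3); v=(3,2)
5. t=17/6 → T at (17/2,6); v=(3,-2)
6. t=1/6 → R at (9,17/3); v=(-3,-2)
7. t=17/6 → B at (1/2,0); v=(-3,2)
8. t=1/6 → L at (0,1/3); v=(3,2)

Final position: (0,1/3)
Wall sequence: TRBLTRBL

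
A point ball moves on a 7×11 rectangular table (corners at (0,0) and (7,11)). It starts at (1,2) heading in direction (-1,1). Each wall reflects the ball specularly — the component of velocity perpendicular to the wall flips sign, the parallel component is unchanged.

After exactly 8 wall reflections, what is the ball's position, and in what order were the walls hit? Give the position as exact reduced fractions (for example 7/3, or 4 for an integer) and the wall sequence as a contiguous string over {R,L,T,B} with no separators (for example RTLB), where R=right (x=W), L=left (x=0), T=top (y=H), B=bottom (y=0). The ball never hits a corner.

Final position: (2,11)
Wall sequence: LRTLBRLT

1. t=1 → L at (0,3); v=(1,1)
2. t=7 → R at (7,10); v=(-1,1)
3. t=1 → T at (6,11); v=(-1,-1)
4. t=6 → L at (0,5); v=(1,-1)
5. t=5 → B at (5,0); v=(1,1)
6. t=2 → R at (7,2); v=(-1,1)
7. t=7 → L at (0,9); v=(1,1)
8. t=2 → T at (2,11); v=(1,-1)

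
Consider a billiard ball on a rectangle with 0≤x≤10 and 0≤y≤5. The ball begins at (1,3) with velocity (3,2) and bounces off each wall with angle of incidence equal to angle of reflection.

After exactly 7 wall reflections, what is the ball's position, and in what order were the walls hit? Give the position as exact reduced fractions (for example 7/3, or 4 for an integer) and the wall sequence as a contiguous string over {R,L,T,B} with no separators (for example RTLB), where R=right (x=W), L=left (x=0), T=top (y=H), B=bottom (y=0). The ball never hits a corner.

Final position: (10,7/3)
Wall sequence: TRBTLBR

1. t=1 → T at (4,5); v=(3,-2)
2. t=2 → R at (10,1); v=(-3,-2)
3. t=1/2 → B at (17/2,0); v=(-3,2)
4. t=5/2 → T at (1,5); v=(-3,-2)
5. t=1/3 → L at (0,13/3); v=(3,-2)
6. t=13/6 → B at (13/2,0); v=(3,2)
7. t=7/6 → R at (10,7/3); v=(-3,2)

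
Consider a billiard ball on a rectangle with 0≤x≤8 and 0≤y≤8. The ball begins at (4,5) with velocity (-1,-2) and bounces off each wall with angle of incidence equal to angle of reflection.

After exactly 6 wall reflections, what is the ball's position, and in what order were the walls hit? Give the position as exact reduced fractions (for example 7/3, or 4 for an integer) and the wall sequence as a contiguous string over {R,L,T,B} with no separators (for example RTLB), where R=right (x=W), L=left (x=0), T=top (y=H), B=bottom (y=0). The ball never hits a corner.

Final position: (11/2,8)
Wall sequence: BLTBRT

1. t=5/2 → B at (3/2,0); v=(-1,2)
2. t=3/2 → L at (0,3); v=(1,2)
3. t=5/2 → T at (5/2,8); v=(1,-2)
4. t=4 → B at (13/2,0); v=(1,2)
5. t=3/2 → R at (8,3); v=(-1,2)
6. t=5/2 → T at (11/2,8); v=(-1,-2)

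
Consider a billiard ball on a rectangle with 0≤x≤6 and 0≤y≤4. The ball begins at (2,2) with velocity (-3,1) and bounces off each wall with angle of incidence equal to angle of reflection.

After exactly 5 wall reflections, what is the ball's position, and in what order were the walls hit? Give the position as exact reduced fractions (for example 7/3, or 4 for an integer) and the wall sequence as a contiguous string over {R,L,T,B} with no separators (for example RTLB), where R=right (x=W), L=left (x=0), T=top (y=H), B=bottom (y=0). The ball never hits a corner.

Final position: (4,0)
Wall sequence: LTRLB

1. t=2/3 → L at (0,8/3); v=(3,1)
2. t=4/3 → T at (4,4); v=(3,-1)
3. t=2/3 → R at (6,10/3); v=(-3,-1)
4. t=2 → L at (0,4/3); v=(3,-1)
5. t=4/3 → B at (4,0); v=(3,1)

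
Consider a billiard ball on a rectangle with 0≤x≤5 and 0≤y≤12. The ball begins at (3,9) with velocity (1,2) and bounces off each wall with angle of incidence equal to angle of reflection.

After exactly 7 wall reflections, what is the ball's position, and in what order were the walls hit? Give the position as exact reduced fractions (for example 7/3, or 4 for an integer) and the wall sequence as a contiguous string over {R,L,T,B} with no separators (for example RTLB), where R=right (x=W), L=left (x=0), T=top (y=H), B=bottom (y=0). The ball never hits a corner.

Final position: (0,5)
Wall sequence: TRLBRTL

1. t=3/2 → T at (9/2,12); v=(1,-2)
2. t=1/2 → R at (5,11); v=(-1,-2)
3. t=5 → L at (0,1); v=(1,-2)
4. t=1/2 → B at (1/2,0); v=(1,2)
5. t=9/2 → R at (5,9); v=(-1,2)
6. t=3/2 → T at (7/2,12); v=(-1,-2)
7. t=7/2 → L at (0,5); v=(1,-2)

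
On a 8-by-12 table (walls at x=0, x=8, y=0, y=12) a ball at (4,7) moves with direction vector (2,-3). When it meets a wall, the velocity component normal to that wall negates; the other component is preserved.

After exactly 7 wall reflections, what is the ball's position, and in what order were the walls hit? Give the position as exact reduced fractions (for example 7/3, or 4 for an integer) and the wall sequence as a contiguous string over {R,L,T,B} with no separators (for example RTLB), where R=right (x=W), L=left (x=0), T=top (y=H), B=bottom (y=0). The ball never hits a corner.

Final position: (0,11)
Wall sequence: RBLTRBL

1. t=2 → R at (8,1); v=(-2,-3)
2. t=1/3 → B at (22/3,0); v=(-2,3)
3. t=11/3 → L at (0,11); v=(2,3)
4. t=1/3 → T at (2/3,12); v=(2,-3)
5. t=11/3 → R at (8,1); v=(-2,-3)
6. t=1/3 → B at (22/3,0); v=(-2,3)
7. t=11/3 → L at (0,11); v=(2,3)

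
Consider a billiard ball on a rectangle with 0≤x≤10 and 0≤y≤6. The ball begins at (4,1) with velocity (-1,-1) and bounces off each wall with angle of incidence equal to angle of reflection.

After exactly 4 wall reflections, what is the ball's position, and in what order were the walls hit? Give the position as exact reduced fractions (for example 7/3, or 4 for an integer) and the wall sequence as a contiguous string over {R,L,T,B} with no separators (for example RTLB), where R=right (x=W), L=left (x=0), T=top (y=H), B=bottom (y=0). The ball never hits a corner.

1. t=1 → B at (3,0); v=(-1,1)
2. t=3 → L at (0,3); v=(1,1)
3. t=3 → T at (3,6); v=(1,-1)
4. t=6 → B at (9,0); v=(1,1)

Final position: (9,0)
Wall sequence: BLTB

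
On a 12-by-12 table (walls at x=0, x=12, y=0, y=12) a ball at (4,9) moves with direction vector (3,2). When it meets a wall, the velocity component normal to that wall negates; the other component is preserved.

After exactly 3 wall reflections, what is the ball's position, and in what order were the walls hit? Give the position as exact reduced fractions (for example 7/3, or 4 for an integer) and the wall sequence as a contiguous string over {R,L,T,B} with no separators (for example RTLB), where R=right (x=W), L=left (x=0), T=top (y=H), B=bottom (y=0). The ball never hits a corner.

1. t=3/2 → T at (17/2,12); v=(3,-2)
2. t=7/6 → R at (12,29/3); v=(-3,-2)
3. t=4 → L at (0,5/3); v=(3,-2)

Final position: (0,5/3)
Wall sequence: TRL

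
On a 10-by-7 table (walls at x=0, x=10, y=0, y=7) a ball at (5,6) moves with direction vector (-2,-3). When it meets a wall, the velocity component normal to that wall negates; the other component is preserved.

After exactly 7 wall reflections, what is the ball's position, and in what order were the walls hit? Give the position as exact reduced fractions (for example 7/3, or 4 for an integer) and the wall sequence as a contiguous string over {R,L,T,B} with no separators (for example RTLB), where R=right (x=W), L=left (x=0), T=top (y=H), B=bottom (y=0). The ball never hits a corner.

1. t=2 → B at (1,0); v=(-2,3)
2. t=1/2 → L at (0,3/2); v=(2,3)
3. t=11/6 → T at (11/3,7); v=(2,-3)
4. t=7/3 → B at (25/3,0); v=(2,3)
5. t=5/6 → R at (10,5/2); v=(-2,3)
6. t=3/2 → T at (7,7); v=(-2,-3)
7. t=7/3 → B at (7/3,0); v=(-2,3)

Final position: (7/3,0)
Wall sequence: BLTBRTB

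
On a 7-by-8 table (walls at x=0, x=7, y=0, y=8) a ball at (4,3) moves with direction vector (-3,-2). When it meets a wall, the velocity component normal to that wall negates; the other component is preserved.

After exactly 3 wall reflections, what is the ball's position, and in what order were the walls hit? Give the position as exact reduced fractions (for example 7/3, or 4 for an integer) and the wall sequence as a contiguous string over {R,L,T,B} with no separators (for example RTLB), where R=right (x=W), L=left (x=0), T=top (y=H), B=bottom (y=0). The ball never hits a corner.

Final position: (7,13/3)
Wall sequence: LBR

1. t=4/3 → L at (0,1/3); v=(3,-2)
2. t=1/6 → B at (1/2,0); v=(3,2)
3. t=13/6 → R at (7,13/3); v=(-3,2)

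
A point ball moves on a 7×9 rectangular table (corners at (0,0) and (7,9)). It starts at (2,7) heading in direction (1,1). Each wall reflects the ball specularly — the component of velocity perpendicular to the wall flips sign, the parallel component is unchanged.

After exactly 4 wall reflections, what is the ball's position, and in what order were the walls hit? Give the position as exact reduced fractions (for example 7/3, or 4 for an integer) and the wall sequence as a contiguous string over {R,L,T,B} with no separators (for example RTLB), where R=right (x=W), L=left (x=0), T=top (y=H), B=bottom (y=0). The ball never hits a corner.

1. t=2 → T at (4,9); v=(1,-1)
2. t=3 → R at (7,6); v=(-1,-1)
3. t=6 → B at (1,0); v=(-1,1)
4. t=1 → L at (0,1); v=(1,1)

Final position: (0,1)
Wall sequence: TRBL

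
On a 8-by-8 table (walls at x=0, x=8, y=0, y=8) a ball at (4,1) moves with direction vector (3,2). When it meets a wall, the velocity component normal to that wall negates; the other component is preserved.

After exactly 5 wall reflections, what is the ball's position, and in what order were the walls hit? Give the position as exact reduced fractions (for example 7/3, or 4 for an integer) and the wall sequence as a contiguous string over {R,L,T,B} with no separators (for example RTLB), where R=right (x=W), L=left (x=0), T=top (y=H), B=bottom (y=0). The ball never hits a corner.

Final position: (11/2,0)
Wall sequence: RTLRB

1. t=4/3 → R at (8,11/3); v=(-3,2)
2. t=13/6 → T at (3/2,8); v=(-3,-2)
3. t=1/2 → L at (0,7); v=(3,-2)
4. t=8/3 → R at (8,5/3); v=(-3,-2)
5. t=5/6 → B at (11/2,0); v=(-3,2)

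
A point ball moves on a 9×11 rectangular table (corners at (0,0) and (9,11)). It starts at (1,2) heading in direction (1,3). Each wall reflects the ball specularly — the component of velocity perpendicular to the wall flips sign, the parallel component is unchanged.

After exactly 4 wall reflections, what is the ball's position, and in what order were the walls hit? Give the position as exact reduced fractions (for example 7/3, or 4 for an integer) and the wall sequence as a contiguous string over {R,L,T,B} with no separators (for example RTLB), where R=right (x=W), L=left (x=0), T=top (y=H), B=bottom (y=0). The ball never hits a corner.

1. t=3 → T at (4,11); v=(1,-3)
2. t=11/3 → B at (23/3,0); v=(1,3)
3. t=4/3 → R at (9,4); v=(-1,3)
4. t=7/3 → T at (20/3,11); v=(-1,-3)

Final position: (20/3,11)
Wall sequence: TBRT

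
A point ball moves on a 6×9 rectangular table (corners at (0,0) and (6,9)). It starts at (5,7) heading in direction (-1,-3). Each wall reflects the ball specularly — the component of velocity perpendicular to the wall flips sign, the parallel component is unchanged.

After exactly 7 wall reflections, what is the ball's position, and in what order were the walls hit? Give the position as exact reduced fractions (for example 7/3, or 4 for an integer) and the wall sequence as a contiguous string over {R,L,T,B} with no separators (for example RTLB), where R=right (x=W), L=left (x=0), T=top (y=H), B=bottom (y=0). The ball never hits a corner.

Final position: (8/3,0)
Wall sequence: BLTBRTB

1. t=7/3 → B at (8/3,0); v=(-1,3)
2. t=8/3 → L at (0,8); v=(1,3)
3. t=1/3 → T at (1/3,9); v=(1,-3)
4. t=3 → B at (10/3,0); v=(1,3)
5. t=8/3 → R at (6,8); v=(-1,3)
6. t=1/3 → T at (17/3,9); v=(-1,-3)
7. t=3 → B at (8/3,0); v=(-1,3)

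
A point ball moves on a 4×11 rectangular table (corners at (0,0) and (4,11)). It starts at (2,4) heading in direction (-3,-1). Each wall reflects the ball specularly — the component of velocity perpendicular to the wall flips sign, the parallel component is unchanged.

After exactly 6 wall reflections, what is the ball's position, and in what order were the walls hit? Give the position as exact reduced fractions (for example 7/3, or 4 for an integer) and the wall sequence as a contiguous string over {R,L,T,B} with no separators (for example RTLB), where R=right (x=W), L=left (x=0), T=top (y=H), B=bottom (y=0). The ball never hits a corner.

1. t=2/3 → L at (0,10/3); v=(3,-1)
2. t=4/3 → R at (4,2); v=(-3,-1)
3. t=4/3 → L at (0,2/3); v=(3,-1)
4. t=2/3 → B at (2,0); v=(3,1)
5. t=2/3 → R at (4,2/3); v=(-3,1)
6. t=4/3 → L at (0,2); v=(3,1)

Final position: (0,2)
Wall sequence: LRLBRL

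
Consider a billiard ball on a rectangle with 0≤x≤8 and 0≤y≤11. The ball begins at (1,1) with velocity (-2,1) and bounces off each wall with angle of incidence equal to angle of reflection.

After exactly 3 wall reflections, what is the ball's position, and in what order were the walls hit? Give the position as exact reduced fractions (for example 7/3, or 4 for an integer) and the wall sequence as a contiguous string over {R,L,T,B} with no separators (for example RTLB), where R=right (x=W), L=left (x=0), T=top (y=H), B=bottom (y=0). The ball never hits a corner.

1. t=1/2 → L at (0,3/2); v=(2,1)
2. t=4 → R at (8,11/2); v=(-2,1)
3. t=4 → L at (0,19/2); v=(2,1)

Final position: (0,19/2)
Wall sequence: LRL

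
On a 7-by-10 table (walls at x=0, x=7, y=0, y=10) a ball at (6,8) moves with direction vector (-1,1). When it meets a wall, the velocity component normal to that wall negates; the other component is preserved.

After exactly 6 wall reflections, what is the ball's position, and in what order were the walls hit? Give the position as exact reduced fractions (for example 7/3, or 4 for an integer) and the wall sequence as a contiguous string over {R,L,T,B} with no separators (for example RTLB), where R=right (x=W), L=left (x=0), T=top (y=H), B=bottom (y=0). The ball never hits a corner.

1. t=2 → T at (4,10); v=(-1,-1)
2. t=4 → L at (0,6); v=(1,-1)
3. t=6 → B at (6,0); v=(1,1)
4. t=1 → R at (7,1); v=(-1,1)
5. t=7 → L at (0,8); v=(1,1)
6. t=2 → T at (2,10); v=(1,-1)

Final position: (2,10)
Wall sequence: TLBRLT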